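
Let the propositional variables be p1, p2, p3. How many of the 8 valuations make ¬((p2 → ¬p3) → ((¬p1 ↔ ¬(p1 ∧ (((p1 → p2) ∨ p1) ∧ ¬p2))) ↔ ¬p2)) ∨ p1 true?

5

Initial set: {(¬((p2 → ¬p3) → ((¬p1 ↔ ¬(p1 ∧ (((p1 → p2) ∨ p1) ∧ ¬p2))) ↔ ¬p2)) ∨ p1)}.
(¬((p2 → ¬p3) → ((¬p1 ↔ ¬(p1 ∧ (((p1 → p2) ∨ p1) ∧ ¬p2))) ↔ ¬p2)) ∨ p1): β-rule — branch into ¬((p2 → ¬p3) → ((¬p1 ↔ ¬(p1 ∧ (((p1 → p2) ∨ p1) ∧ ¬p2))) ↔ ¬p2))  //  p1.
  branch 1 (add ¬((p2 → ¬p3) → ((¬p1 ↔ ¬(p1 ∧ (((p1 → p2) ∨ p1) ∧ ¬p2))) ↔ ¬p2))):
    ¬((p2 → ¬p3) → ((¬p1 ↔ ¬(p1 ∧ (((p1 → p2) ∨ p1) ∧ ¬p2))) ↔ ¬p2)): α-rule — add (p2 → ¬p3), ¬((¬p1 ↔ ¬(p1 ∧ (((p1 → p2) ∨ p1) ∧ ¬p2))) ↔ ¬p2).
    (p2 → ¬p3): β-rule — branch into ¬p2  //  ¬p3.
      branch 1.1 (add ¬p2):
        ¬((¬p1 ↔ ¬(p1 ∧ (((p1 → p2) ∨ p1) ∧ ¬p2))) ↔ ¬p2): β-rule — branch into (¬p1 ↔ ¬(p1 ∧ (((p1 → p2) ∨ p1) ∧ ¬p2))), ¬¬p2  //  ¬(¬p1 ↔ ¬(p1 ∧ (((p1 → p2) ∨ p1) ∧ ¬p2))), ¬p2.
          branch 1.1.1 (add (¬p1 ↔ ¬(p1 ∧ (((p1 → p2) ∨ p1) ∧ ¬p2))), ¬¬p2):
            × closes — contains both p2 and ¬p2.
          branch 1.1.2 (add ¬(¬p1 ↔ ¬(p1 ∧ (((p1 → p2) ∨ p1) ∧ ¬p2))), ¬p2):
            ¬(¬p1 ↔ ¬(p1 ∧ (((p1 → p2) ∨ p1) ∧ ¬p2))): β-rule — branch into ¬p1, ¬¬(p1 ∧ (((p1 → p2) ∨ p1) ∧ ¬p2))  //  ¬¬p1, ¬(p1 ∧ (((p1 → p2) ∨ p1) ∧ ¬p2)).
              branch 1.1.2.1 (add ¬p1, ¬¬(p1 ∧ (((p1 → p2) ∨ p1) ∧ ¬p2))):
                ¬¬(p1 ∧ (((p1 → p2) ∨ p1) ∧ ¬p2)): α-rule — add p1, (((p1 → p2) ∨ p1) ∧ ¬p2).
                × closes — contains both p1 and ¬p1.
              branch 1.1.2.2 (add ¬¬p1, ¬(p1 ∧ (((p1 → p2) ∨ p1) ∧ ¬p2))):
                ¬(p1 ∧ (((p1 → p2) ∨ p1) ∧ ¬p2)): β-rule — branch into ¬p1  //  ¬(((p1 → p2) ∨ p1) ∧ ¬p2).
                  branch 1.1.2.2.1 (add ¬p1):
                    × closes — contains both p1 and ¬p1.
                  branch 1.1.2.2.2 (add ¬(((p1 → p2) ∨ p1) ∧ ¬p2)):
                    ¬(((p1 → p2) ∨ p1) ∧ ¬p2): β-rule — branch into ¬((p1 → p2) ∨ p1)  //  ¬¬p2.
                      branch 1.1.2.2.2.1 (add ¬((p1 → p2) ∨ p1)):
                        ¬((p1 → p2) ∨ p1): α-rule — add ¬(p1 → p2), ¬p1.
                        × closes — contains both p1 and ¬p1.
                      branch 1.1.2.2.2.2 (add ¬¬p2):
                        × closes — contains both p2 and ¬p2.
      branch 1.2 (add ¬p3):
        ¬((¬p1 ↔ ¬(p1 ∧ (((p1 → p2) ∨ p1) ∧ ¬p2))) ↔ ¬p2): β-rule — branch into (¬p1 ↔ ¬(p1 ∧ (((p1 → p2) ∨ p1) ∧ ¬p2))), ¬¬p2  //  ¬(¬p1 ↔ ¬(p1 ∧ (((p1 → p2) ∨ p1) ∧ ¬p2))), ¬p2.
          branch 1.2.1 (add (¬p1 ↔ ¬(p1 ∧ (((p1 → p2) ∨ p1) ∧ ¬p2))), ¬¬p2):
            (¬p1 ↔ ¬(p1 ∧ (((p1 → p2) ∨ p1) ∧ ¬p2))): β-rule — branch into ¬p1, ¬(p1 ∧ (((p1 → p2) ∨ p1) ∧ ¬p2))  //  ¬¬p1, ¬¬(p1 ∧ (((p1 → p2) ∨ p1) ∧ ¬p2)).
              branch 1.2.1.1 (add ¬p1, ¬(p1 ∧ (((p1 → p2) ∨ p1) ∧ ¬p2))):
                ¬(p1 ∧ (((p1 → p2) ∨ p1) ∧ ¬p2)): β-rule — branch into ¬p1  //  ¬(((p1 → p2) ∨ p1) ∧ ¬p2).
                  branch 1.2.1.1.1 (add ¬p1):
                    ○ open, literals {p1=F, p2=T, p3=F}.
                  branch 1.2.1.1.2 (add ¬(((p1 → p2) ∨ p1) ∧ ¬p2)):
                    ¬(((p1 → p2) ∨ p1) ∧ ¬p2): β-rule — branch into ¬((p1 → p2) ∨ p1)  //  ¬¬p2.
                      branch 1.2.1.1.2.1 (add ¬((p1 → p2) ∨ p1)):
                        ¬((p1 → p2) ∨ p1): α-rule — add ¬(p1 → p2), ¬p1.
                        ¬(p1 → p2): α-rule — add p1, ¬p2.
                        × closes — contains both p1 and ¬p1.
                      branch 1.2.1.1.2.2 (add ¬¬p2):
                        ○ open, literals {p1=F, p2=T, p3=F}.
              branch 1.2.1.2 (add ¬¬p1, ¬¬(p1 ∧ (((p1 → p2) ∨ p1) ∧ ¬p2))):
                ¬¬(p1 ∧ (((p1 → p2) ∨ p1) ∧ ¬p2)): α-rule — add p1, (((p1 → p2) ∨ p1) ∧ ¬p2).
                (((p1 → p2) ∨ p1) ∧ ¬p2): α-rule — add ((p1 → p2) ∨ p1), ¬p2.
                × closes — contains both p2 and ¬p2.
          branch 1.2.2 (add ¬(¬p1 ↔ ¬(p1 ∧ (((p1 → p2) ∨ p1) ∧ ¬p2))), ¬p2):
            ¬(¬p1 ↔ ¬(p1 ∧ (((p1 → p2) ∨ p1) ∧ ¬p2))): β-rule — branch into ¬p1, ¬¬(p1 ∧ (((p1 → p2) ∨ p1) ∧ ¬p2))  //  ¬¬p1, ¬(p1 ∧ (((p1 → p2) ∨ p1) ∧ ¬p2)).
              branch 1.2.2.1 (add ¬p1, ¬¬(p1 ∧ (((p1 → p2) ∨ p1) ∧ ¬p2))):
                ¬¬(p1 ∧ (((p1 → p2) ∨ p1) ∧ ¬p2)): α-rule — add p1, (((p1 → p2) ∨ p1) ∧ ¬p2).
                × closes — contains both p1 and ¬p1.
              branch 1.2.2.2 (add ¬¬p1, ¬(p1 ∧ (((p1 → p2) ∨ p1) ∧ ¬p2))):
                ¬(p1 ∧ (((p1 → p2) ∨ p1) ∧ ¬p2)): β-rule — branch into ¬p1  //  ¬(((p1 → p2) ∨ p1) ∧ ¬p2).
                  branch 1.2.2.2.1 (add ¬p1):
                    × closes — contains both p1 and ¬p1.
                  branch 1.2.2.2.2 (add ¬(((p1 → p2) ∨ p1) ∧ ¬p2)):
                    ¬(((p1 → p2) ∨ p1) ∧ ¬p2): β-rule — branch into ¬((p1 → p2) ∨ p1)  //  ¬¬p2.
                      branch 1.2.2.2.2.1 (add ¬((p1 → p2) ∨ p1)):
                        ¬((p1 → p2) ∨ p1): α-rule — add ¬(p1 → p2), ¬p1.
                        × closes — contains both p1 and ¬p1.
                      branch 1.2.2.2.2.2 (add ¬¬p2):
                        × closes — contains both p2 and ¬p2.
  branch 2 (add p1):
    ○ open, literals {p1=T}.
11 branches closed, 3 open.
Each open branch fixes some atoms; the unmentioned ones are free. Counting distinct full assignments: branch {p1=F, p2=T, p3=F} (none free) contributes 1 new; branch {p1=F, p2=T, p3=F} (none free) contributes 0 new; branch {p1=T} (p2, p3) contributes 4 new. Total: 5.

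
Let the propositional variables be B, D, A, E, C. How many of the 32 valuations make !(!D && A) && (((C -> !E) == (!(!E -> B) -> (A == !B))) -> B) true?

Initial set: {(!(!D && A) && (((C -> !E) == (!(!E -> B) -> (A == !B))) -> B))}.
(!(!D && A) && (((C -> !E) == (!(!E -> B) -> (A == !B))) -> B)): α-rule — add !(!D && A), (((C -> !E) == (!(!E -> B) -> (A == !B))) -> B).
!(!D && A): β-rule — branch into !!D  //  !A.
  branch 1 (add !!D):
    (((C -> !E) == (!(!E -> B) -> (A == !B))) -> B): β-rule — branch into !((C -> !E) == (!(!E -> B) -> (A == !B)))  //  B.
      branch 1.1 (add !((C -> !E) == (!(!E -> B) -> (A == !B)))):
        !((C -> !E) == (!(!E -> B) -> (A == !B))): β-rule — branch into (C -> !E), !(!(!E -> B) -> (A == !B))  //  !(C -> !E), (!(!E -> B) -> (A == !B)).
          branch 1.1.1 (add (C -> !E), !(!(!E -> B) -> (A == !B))):
            !(!(!E -> B) -> (A == !B)): α-rule — add !(!E -> B), !(A == !B).
            !(!E -> B): α-rule — add !E, !B.
            (C -> !E): β-rule — branch into !C  //  !E.
              branch 1.1.1.1 (add !C):
                !(A == !B): β-rule — branch into A, !!B  //  !A, !B.
                  branch 1.1.1.1.1 (add A, !!B):
                    × closes — contains both B and !B.
                  branch 1.1.1.1.2 (add !A, !B):
                    ○ open, literals {A=false, B=false, C=false, D=true, E=false}.
              branch 1.1.1.2 (add !E):
                !(A == !B): β-rule — branch into A, !!B  //  !A, !B.
                  branch 1.1.1.2.1 (add A, !!B):
                    × closes — contains both B and !B.
                  branch 1.1.1.2.2 (add !A, !B):
                    ○ open, literals {A=false, B=false, D=true, E=false}.
          branch 1.1.2 (add !(C -> !E), (!(!E -> B) -> (A == !B))):
            !(C -> !E): α-rule — add C, !!E.
            (!(!E -> B) -> (A == !B)): β-rule — branch into !!(!E -> B)  //  (A == !B).
              branch 1.1.2.1 (add !!(!E -> B)):
                !!(!E -> B): β-rule — branch into !!E  //  B.
                  branch 1.1.2.1.1 (add !!E):
                    ○ open, literals {C=true, D=true, E=true}.
                  branch 1.1.2.1.2 (add B):
                    ○ open, literals {B=true, C=true, D=true, E=true}.
              branch 1.1.2.2 (add (A == !B)):
                (A == !B): β-rule — branch into A, !B  //  !A, !!B.
                  branch 1.1.2.2.1 (add A, !B):
                    ○ open, literals {A=true, B=false, C=true, D=true, E=true}.
                  branch 1.1.2.2.2 (add !A, !!B):
                    ○ open, literals {A=false, B=true, C=true, D=true, E=true}.
      branch 1.2 (add B):
        ○ open, literals {B=true, D=true}.
  branch 2 (add !A):
    (((C -> !E) == (!(!E -> B) -> (A == !B))) -> B): β-rule — branch into !((C -> !E) == (!(!E -> B) -> (A == !B)))  //  B.
      branch 2.1 (add !((C -> !E) == (!(!E -> B) -> (A == !B)))):
        !((C -> !E) == (!(!E -> B) -> (A == !B))): β-rule — branch into (C -> !E), !(!(!E -> B) -> (A == !B))  //  !(C -> !E), (!(!E -> B) -> (A == !B)).
          branch 2.1.1 (add (C -> !E), !(!(!E -> B) -> (A == !B))):
            !(!(!E -> B) -> (A == !B)): α-rule — add !(!E -> B), !(A == !B).
            !(!E -> B): α-rule — add !E, !B.
            (C -> !E): β-rule — branch into !C  //  !E.
              branch 2.1.1.1 (add !C):
                !(A == !B): β-rule — branch into A, !!B  //  !A, !B.
                  branch 2.1.1.1.1 (add A, !!B):
                    × closes — contains both A and !A.
                  branch 2.1.1.1.2 (add !A, !B):
                    ○ open, literals {A=false, B=false, C=false, E=false}.
              branch 2.1.1.2 (add !E):
                !(A == !B): β-rule — branch into A, !!B  //  !A, !B.
                  branch 2.1.1.2.1 (add A, !!B):
                    × closes — contains both A and !A.
                  branch 2.1.1.2.2 (add !A, !B):
                    ○ open, literals {A=false, B=false, E=false}.
          branch 2.1.2 (add !(C -> !E), (!(!E -> B) -> (A == !B))):
            !(C -> !E): α-rule — add C, !!E.
            (!(!E -> B) -> (A == !B)): β-rule — branch into !!(!E -> B)  //  (A == !B).
              branch 2.1.2.1 (add !!(!E -> B)):
                !!(!E -> B): β-rule — branch into !!E  //  B.
                  branch 2.1.2.1.1 (add !!E):
                    ○ open, literals {A=false, C=true, E=true}.
                  branch 2.1.2.1.2 (add B):
                    ○ open, literals {A=false, B=true, C=true, E=true}.
              branch 2.1.2.2 (add (A == !B)):
                (A == !B): β-rule — branch into A, !B  //  !A, !!B.
                  branch 2.1.2.2.1 (add A, !B):
                    × closes — contains both A and !A.
                  branch 2.1.2.2.2 (add !A, !!B):
                    ○ open, literals {A=false, B=true, C=true, E=true}.
      branch 2.2 (add B):
        ○ open, literals {A=false, B=true}.
5 branches closed, 13 open.
Each open branch fixes some atoms; the unmentioned ones are free. Counting distinct full assignments: branch {A=false, B=false, C=false, D=true, E=false} (none free) contributes 1 new; branch {A=false, B=false, D=true, E=false} (C) contributes 1 new; branch {C=true, D=true, E=true} (B, A) contributes 4 new; branch {B=true, C=true, D=true, E=true} (A) contributes 0 new; branch {A=true, B=false, C=true, D=true, E=true} (none free) contributes 0 new; branch {A=false, B=true, C=true, D=true, E=true} (none free) contributes 0 new; branch {B=true, D=true} (A, E, C) contributes 6 new; branch {A=false, B=false, C=false, E=false} (D) contributes 1 new; branch {A=false, B=false, E=false} (D, C) contributes 1 new; branch {A=false, C=true, E=true} (B, D) contributes 2 new; branch {A=false, B=true, C=true, E=true} (D) contributes 0 new; branch {A=false, B=true, C=true, E=true} (D) contributes 0 new; branch {A=false, B=true} (D, E, C) contributes 3 new. Total: 19.

19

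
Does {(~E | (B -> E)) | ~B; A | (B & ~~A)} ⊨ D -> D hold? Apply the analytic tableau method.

Yes

Initial set: {((~E | (B -> E)) | ~B); (A | (B & ~~A)); ~(D -> D)}.
~(D -> D): α-rule — add D, ~D.
× closes — contains both D and ~D.
All 1 branch closes.
Every branch closed, so the premises entail the conclusion.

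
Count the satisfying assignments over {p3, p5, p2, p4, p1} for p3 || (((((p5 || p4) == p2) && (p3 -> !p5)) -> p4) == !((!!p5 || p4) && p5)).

Initial set: {(p3 || (((((p5 || p4) == p2) && (p3 -> !p5)) -> p4) == !((!!p5 || p4) && p5)))}.
(p3 || (((((p5 || p4) == p2) && (p3 -> !p5)) -> p4) == !((!!p5 || p4) && p5))): β-rule — branch into p3  //  (((((p5 || p4) == p2) && (p3 -> !p5)) -> p4) == !((!!p5 || p4) && p5)).
  branch 1 (add p3):
    ○ open, literals {p3=1}.
  branch 2 (add (((((p5 || p4) == p2) && (p3 -> !p5)) -> p4) == !((!!p5 || p4) && p5))):
    (((((p5 || p4) == p2) && (p3 -> !p5)) -> p4) == !((!!p5 || p4) && p5)): β-rule — branch into ((((p5 || p4) == p2) && (p3 -> !p5)) -> p4), !((!!p5 || p4) && p5)  //  !((((p5 || p4) == p2) && (p3 -> !p5)) -> p4), !!((!!p5 || p4) && p5).
      branch 2.1 (add ((((p5 || p4) == p2) && (p3 -> !p5)) -> p4), !((!!p5 || p4) && p5)):
        ((((p5 || p4) == p2) && (p3 -> !p5)) -> p4): β-rule — branch into !(((p5 || p4) == p2) && (p3 -> !p5))  //  p4.
          branch 2.1.1 (add !(((p5 || p4) == p2) && (p3 -> !p5))):
            !((!!p5 || p4) && p5): β-rule — branch into !(!!p5 || p4)  //  !p5.
              branch 2.1.1.1 (add !(!!p5 || p4)):
                !(!!p5 || p4): α-rule — add !!!p5, !p4.
                !!!p5: drop double negation, giving !p5.
                !(((p5 || p4) == p2) && (p3 -> !p5)): β-rule — branch into !((p5 || p4) == p2)  //  !(p3 -> !p5).
                  branch 2.1.1.1.1 (add !((p5 || p4) == p2)):
                    !((p5 || p4) == p2): β-rule — branch into (p5 || p4), !p2  //  !(p5 || p4), p2.
                      branch 2.1.1.1.1.1 (add (p5 || p4), !p2):
                        (p5 || p4): β-rule — branch into p5  //  p4.
                          branch 2.1.1.1.1.1.1 (add p5):
                            × closes — contains both p5 and !p5.
                          branch 2.1.1.1.1.1.2 (add p4):
                            × closes — contains both p4 and !p4.
                      branch 2.1.1.1.1.2 (add !(p5 || p4), p2):
                        !(p5 || p4): α-rule — add !p5, !p4.
                        ○ open, literals {p2=1, p4=0, p5=0}.
                  branch 2.1.1.1.2 (add !(p3 -> !p5)):
                    !(p3 -> !p5): α-rule — add p3, !!p5.
                    × closes — contains both p5 and !p5.
              branch 2.1.1.2 (add !p5):
                !(((p5 || p4) == p2) && (p3 -> !p5)): β-rule — branch into !((p5 || p4) == p2)  //  !(p3 -> !p5).
                  branch 2.1.1.2.1 (add !((p5 || p4) == p2)):
                    !((p5 || p4) == p2): β-rule — branch into (p5 || p4), !p2  //  !(p5 || p4), p2.
                      branch 2.1.1.2.1.1 (add (p5 || p4), !p2):
                        (p5 || p4): β-rule — branch into p5  //  p4.
                          branch 2.1.1.2.1.1.1 (add p5):
                            × closes — contains both p5 and !p5.
                          branch 2.1.1.2.1.1.2 (add p4):
                            ○ open, literals {p2=0, p4=1, p5=0}.
                      branch 2.1.1.2.1.2 (add !(p5 || p4), p2):
                        !(p5 || p4): α-rule — add !p5, !p4.
                        ○ open, literals {p2=1, p4=0, p5=0}.
                  branch 2.1.1.2.2 (add !(p3 -> !p5)):
                    !(p3 -> !p5): α-rule — add p3, !!p5.
                    × closes — contains both p5 and !p5.
          branch 2.1.2 (add p4):
            !((!!p5 || p4) && p5): β-rule — branch into !(!!p5 || p4)  //  !p5.
              branch 2.1.2.1 (add !(!!p5 || p4)):
                !(!!p5 || p4): α-rule — add !!!p5, !p4.
                × closes — contains both p4 and !p4.
              branch 2.1.2.2 (add !p5):
                ○ open, literals {p4=1, p5=0}.
      branch 2.2 (add !((((p5 || p4) == p2) && (p3 -> !p5)) -> p4), !!((!!p5 || p4) && p5)):
        !((((p5 || p4) == p2) && (p3 -> !p5)) -> p4): α-rule — add (((p5 || p4) == p2) && (p3 -> !p5)), !p4.
        !!((!!p5 || p4) && p5): α-rule — add (!!p5 || p4), p5.
        (((p5 || p4) == p2) && (p3 -> !p5)): α-rule — add ((p5 || p4) == p2), (p3 -> !p5).
        (!!p5 || p4): β-rule — branch into !!p5  //  p4.
          branch 2.2.1 (add !!p5):
            !!p5: drop double negation, giving p5.
            ((p5 || p4) == p2): β-rule — branch into (p5 || p4), p2  //  !(p5 || p4), !p2.
              branch 2.2.1.1 (add (p5 || p4), p2):
                (p3 -> !p5): β-rule — branch into !p3  //  !p5.
                  branch 2.2.1.1.1 (add !p3):
                    (p5 || p4): β-rule — branch into p5  //  p4.
                      branch 2.2.1.1.1.1 (add p5):
                        ○ open, literals {p2=1, p3=0, p4=0, p5=1}.
                      branch 2.2.1.1.1.2 (add p4):
                        × closes — contains both p4 and !p4.
                  branch 2.2.1.1.2 (add !p5):
                    × closes — contains both p5 and !p5.
              branch 2.2.1.2 (add !(p5 || p4), !p2):
                !(p5 || p4): α-rule — add !p5, !p4.
                × closes — contains both p5 and !p5.
          branch 2.2.2 (add p4):
            × closes — contains both p4 and !p4.
10 branches closed, 6 open.
Each open branch fixes some atoms; the unmentioned ones are free. Counting distinct full assignments: branch {p3=1} (p5, p2, p4, p1) contributes 16 new; branch {p2=1, p4=0, p5=0} (p3, p1) contributes 2 new; branch {p2=0, p4=1, p5=0} (p3, p1) contributes 2 new; branch {p2=1, p4=0, p5=0} (p3, p1) contributes 0 new; branch {p4=1, p5=0} (p3, p2, p1) contributes 2 new; branch {p2=1, p3=0, p4=0, p5=1} (p1) contributes 2 new. Total: 24.

24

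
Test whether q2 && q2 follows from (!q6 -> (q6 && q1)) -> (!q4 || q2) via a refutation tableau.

No

Initial set: {((!q6 -> (q6 && q1)) -> (!q4 || q2)); !(q2 && q2)}.
((!q6 -> (q6 && q1)) -> (!q4 || q2)): β-rule — branch into !(!q6 -> (q6 && q1))  //  (!q4 || q2).
  branch 1 (add !(!q6 -> (q6 && q1))):
    !(!q6 -> (q6 && q1)): α-rule — add !q6, !(q6 && q1).
    !(q2 && q2): β-rule — branch into !q2  //  !q2.
      branch 1.1 (add !q2):
        !(q6 && q1): β-rule — branch into !q6  //  !q1.
          branch 1.1.1 (add !q6):
            ○ open, literals {q2=false, q6=false}.
          branch 1.1.2 (add !q1):
            ○ open, literals {q1=false, q2=false, q6=false}.
      branch 1.2 (add !q2):
        !(q6 && q1): β-rule — branch into !q6  //  !q1.
          branch 1.2.1 (add !q6):
            ○ open, literals {q2=false, q6=false}.
          branch 1.2.2 (add !q1):
            ○ open, literals {q1=false, q2=false, q6=false}.
  branch 2 (add (!q4 || q2)):
    !(q2 && q2): β-rule — branch into !q2  //  !q2.
      branch 2.1 (add !q2):
        (!q4 || q2): β-rule — branch into !q4  //  q2.
          branch 2.1.1 (add !q4):
            ○ open, literals {q2=false, q4=false}.
          branch 2.1.2 (add q2):
            × closes — contains both q2 and !q2.
      branch 2.2 (add !q2):
        (!q4 || q2): β-rule — branch into !q4  //  q2.
          branch 2.2.1 (add !q4):
            ○ open, literals {q2=false, q4=false}.
          branch 2.2.2 (add q2):
            × closes — contains both q2 and !q2.
2 branches closed, 6 open.
An open branch gives a countermodel: q2=false, q6=false (unmentioned atoms arbitrary); the premises hold there but the conclusion fails.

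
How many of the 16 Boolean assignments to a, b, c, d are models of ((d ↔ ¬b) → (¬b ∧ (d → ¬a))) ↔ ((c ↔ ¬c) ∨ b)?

6

Initial set: {(((d ↔ ¬b) → (¬b ∧ (d → ¬a))) ↔ ((c ↔ ¬c) ∨ b))}.
(((d ↔ ¬b) → (¬b ∧ (d → ¬a))) ↔ ((c ↔ ¬c) ∨ b)): β-rule — branch into ((d ↔ ¬b) → (¬b ∧ (d → ¬a))), ((c ↔ ¬c) ∨ b)  //  ¬((d ↔ ¬b) → (¬b ∧ (d → ¬a))), ¬((c ↔ ¬c) ∨ b).
  branch 1 (add ((d ↔ ¬b) → (¬b ∧ (d → ¬a))), ((c ↔ ¬c) ∨ b)):
    ((d ↔ ¬b) → (¬b ∧ (d → ¬a))): β-rule — branch into ¬(d ↔ ¬b)  //  (¬b ∧ (d → ¬a)).
      branch 1.1 (add ¬(d ↔ ¬b)):
        ((c ↔ ¬c) ∨ b): β-rule — branch into (c ↔ ¬c)  //  b.
          branch 1.1.1 (add (c ↔ ¬c)):
            ¬(d ↔ ¬b): β-rule — branch into d, ¬¬b  //  ¬d, ¬b.
              branch 1.1.1.1 (add d, ¬¬b):
                (c ↔ ¬c): β-rule — branch into c, ¬c  //  ¬c, ¬¬c.
                  branch 1.1.1.1.1 (add c, ¬c):
                    × closes — contains both c and ¬c.
                  branch 1.1.1.1.2 (add ¬c, ¬¬c):
                    × closes — contains both c and ¬c.
              branch 1.1.1.2 (add ¬d, ¬b):
                (c ↔ ¬c): β-rule — branch into c, ¬c  //  ¬c, ¬¬c.
                  branch 1.1.1.2.1 (add c, ¬c):
                    × closes — contains both c and ¬c.
                  branch 1.1.1.2.2 (add ¬c, ¬¬c):
                    × closes — contains both c and ¬c.
          branch 1.1.2 (add b):
            ¬(d ↔ ¬b): β-rule — branch into d, ¬¬b  //  ¬d, ¬b.
              branch 1.1.2.1 (add d, ¬¬b):
                ○ open, literals {b=1, d=1}.
              branch 1.1.2.2 (add ¬d, ¬b):
                × closes — contains both b and ¬b.
      branch 1.2 (add (¬b ∧ (d → ¬a))):
        (¬b ∧ (d → ¬a)): α-rule — add ¬b, (d → ¬a).
        ((c ↔ ¬c) ∨ b): β-rule — branch into (c ↔ ¬c)  //  b.
          branch 1.2.1 (add (c ↔ ¬c)):
            (d → ¬a): β-rule — branch into ¬d  //  ¬a.
              branch 1.2.1.1 (add ¬d):
                (c ↔ ¬c): β-rule — branch into c, ¬c  //  ¬c, ¬¬c.
                  branch 1.2.1.1.1 (add c, ¬c):
                    × closes — contains both c and ¬c.
                  branch 1.2.1.1.2 (add ¬c, ¬¬c):
                    × closes — contains both c and ¬c.
              branch 1.2.1.2 (add ¬a):
                (c ↔ ¬c): β-rule — branch into c, ¬c  //  ¬c, ¬¬c.
                  branch 1.2.1.2.1 (add c, ¬c):
                    × closes — contains both c and ¬c.
                  branch 1.2.1.2.2 (add ¬c, ¬¬c):
                    × closes — contains both c and ¬c.
          branch 1.2.2 (add b):
            × closes — contains both b and ¬b.
  branch 2 (add ¬((d ↔ ¬b) → (¬b ∧ (d → ¬a))), ¬((c ↔ ¬c) ∨ b)):
    ¬((d ↔ ¬b) → (¬b ∧ (d → ¬a))): α-rule — add (d ↔ ¬b), ¬(¬b ∧ (d → ¬a)).
    ¬((c ↔ ¬c) ∨ b): α-rule — add ¬(c ↔ ¬c), ¬b.
    (d ↔ ¬b): β-rule — branch into d, ¬b  //  ¬d, ¬¬b.
      branch 2.1 (add d, ¬b):
        ¬(¬b ∧ (d → ¬a)): β-rule — branch into ¬¬b  //  ¬(d → ¬a).
          branch 2.1.1 (add ¬¬b):
            × closes — contains both b and ¬b.
          branch 2.1.2 (add ¬(d → ¬a)):
            ¬(d → ¬a): α-rule — add d, ¬¬a.
            ¬(c ↔ ¬c): β-rule — branch into c, ¬¬c  //  ¬c, ¬c.
              branch 2.1.2.1 (add c, ¬¬c):
                ○ open, literals {a=1, b=0, c=1, d=1}.
              branch 2.1.2.2 (add ¬c, ¬c):
                ○ open, literals {a=1, b=0, c=0, d=1}.
      branch 2.2 (add ¬d, ¬¬b):
        × closes — contains both b and ¬b.
12 branches closed, 3 open.
Each open branch fixes some atoms; the unmentioned ones are free. Counting distinct full assignments: branch {b=1, d=1} (a, c) contributes 4 new; branch {a=1, b=0, c=1, d=1} (none free) contributes 1 new; branch {a=1, b=0, c=0, d=1} (none free) contributes 1 new. Total: 6.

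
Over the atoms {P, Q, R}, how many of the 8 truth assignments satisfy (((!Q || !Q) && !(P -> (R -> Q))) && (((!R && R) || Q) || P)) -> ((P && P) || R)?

Initial set: {((((!Q || !Q) && !(P -> (R -> Q))) && (((!R && R) || Q) || P)) -> ((P && P) || R))}.
((((!Q || !Q) && !(P -> (R -> Q))) && (((!R && R) || Q) || P)) -> ((P && P) || R)): β-rule — branch into !(((!Q || !Q) && !(P -> (R -> Q))) && (((!R && R) || Q) || P))  //  ((P && P) || R).
  branch 1 (add !(((!Q || !Q) && !(P -> (R -> Q))) && (((!R && R) || Q) || P))):
    !(((!Q || !Q) && !(P -> (R -> Q))) && (((!R && R) || Q) || P)): β-rule — branch into !((!Q || !Q) && !(P -> (R -> Q)))  //  !(((!R && R) || Q) || P).
      branch 1.1 (add !((!Q || !Q) && !(P -> (R -> Q)))):
        !((!Q || !Q) && !(P -> (R -> Q))): β-rule — branch into !(!Q || !Q)  //  !!(P -> (R -> Q)).
          branch 1.1.1 (add !(!Q || !Q)):
            !(!Q || !Q): α-rule — add !!Q, !!Q.
            ○ open, literals {Q=true}.
          branch 1.1.2 (add !!(P -> (R -> Q))):
            !!(P -> (R -> Q)): β-rule — branch into !P  //  (R -> Q).
              branch 1.1.2.1 (add !P):
                ○ open, literals {P=false}.
              branch 1.1.2.2 (add (R -> Q)):
                (R -> Q): β-rule — branch into !R  //  Q.
                  branch 1.1.2.2.1 (add !R):
                    ○ open, literals {R=false}.
                  branch 1.1.2.2.2 (add Q):
                    ○ open, literals {Q=true}.
      branch 1.2 (add !(((!R && R) || Q) || P)):
        !(((!R && R) || Q) || P): α-rule — add !((!R && R) || Q), !P.
        !((!R && R) || Q): α-rule — add !(!R && R), !Q.
        !(!R && R): β-rule — branch into !!R  //  !R.
          branch 1.2.1 (add !!R):
            ○ open, literals {P=false, Q=false, R=true}.
          branch 1.2.2 (add !R):
            ○ open, literals {P=false, Q=false, R=false}.
  branch 2 (add ((P && P) || R)):
    ((P && P) || R): β-rule — branch into (P && P)  //  R.
      branch 2.1 (add (P && P)):
        (P && P): α-rule — add P, P.
        ○ open, literals {P=true}.
      branch 2.2 (add R):
        ○ open, literals {R=true}.
0 branches closed, 8 open.
Each open branch fixes some atoms; the unmentioned ones are free. Counting distinct full assignments: branch {Q=true} (P, R) contributes 4 new; branch {P=false} (Q, R) contributes 2 new; branch {R=false} (P, Q) contributes 1 new; branch {Q=true} (P, R) contributes 0 new; branch {P=false, Q=false, R=true} (none free) contributes 0 new; branch {P=false, Q=false, R=false} (none free) contributes 0 new; branch {P=true} (Q, R) contributes 1 new; branch {R=true} (P, Q) contributes 0 new. Total: 8.

8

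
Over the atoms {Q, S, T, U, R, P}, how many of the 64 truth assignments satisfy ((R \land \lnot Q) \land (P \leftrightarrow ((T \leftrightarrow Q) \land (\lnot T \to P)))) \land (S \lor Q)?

6

Initial set: {(((R \land \lnot Q) \land (P \leftrightarrow ((T \leftrightarrow Q) \land (\lnot T \to P)))) \land (S \lor Q))}.
(((R \land \lnot Q) \land (P \leftrightarrow ((T \leftrightarrow Q) \land (\lnot T \to P)))) \land (S \lor Q)): α-rule — add ((R \land \lnot Q) \land (P \leftrightarrow ((T \leftrightarrow Q) \land (\lnot T \to P)))), (S \lor Q).
((R \land \lnot Q) \land (P \leftrightarrow ((T \leftrightarrow Q) \land (\lnot T \to P)))): α-rule — add (R \land \lnot Q), (P \leftrightarrow ((T \leftrightarrow Q) \land (\lnot T \to P))).
(R \land \lnot Q): α-rule — add R, \lnot Q.
(S \lor Q): β-rule — branch into S  //  Q.
  branch 1 (add S):
    (P \leftrightarrow ((T \leftrightarrow Q) \land (\lnot T \to P))): β-rule — branch into P, ((T \leftrightarrow Q) \land (\lnot T \to P))  //  \lnot P, \lnot ((T \leftrightarrow Q) \land (\lnot T \to P)).
      branch 1.1 (add P, ((T \leftrightarrow Q) \land (\lnot T \to P))):
        ((T \leftrightarrow Q) \land (\lnot T \to P)): α-rule — add (T \leftrightarrow Q), (\lnot T \to P).
        (T \leftrightarrow Q): β-rule — branch into T, Q  //  \lnot T, \lnot Q.
          branch 1.1.1 (add T, Q):
            × closes — contains both Q and \lnot Q.
          branch 1.1.2 (add \lnot T, \lnot Q):
            (\lnot T \to P): β-rule — branch into \lnot \lnot T  //  P.
              branch 1.1.2.1 (add \lnot \lnot T):
                × closes — contains both T and \lnot T.
              branch 1.1.2.2 (add P):
                ○ open, literals {P=T, Q=F, R=T, S=T, T=F}.
      branch 1.2 (add \lnot P, \lnot ((T \leftrightarrow Q) \land (\lnot T \to P))):
        \lnot ((T \leftrightarrow Q) \land (\lnot T \to P)): β-rule — branch into \lnot (T \leftrightarrow Q)  //  \lnot (\lnot T \to P).
          branch 1.2.1 (add \lnot (T \leftrightarrow Q)):
            \lnot (T \leftrightarrow Q): β-rule — branch into T, \lnot Q  //  \lnot T, Q.
              branch 1.2.1.1 (add T, \lnot Q):
                ○ open, literals {P=F, Q=F, R=T, S=T, T=T}.
              branch 1.2.1.2 (add \lnot T, Q):
                × closes — contains both Q and \lnot Q.
          branch 1.2.2 (add \lnot (\lnot T \to P)):
            \lnot (\lnot T \to P): α-rule — add \lnot T, \lnot P.
            ○ open, literals {P=F, Q=F, R=T, S=T, T=F}.
  branch 2 (add Q):
    × closes — contains both Q and \lnot Q.
4 branches closed, 3 open.
Each open branch fixes some atoms; the unmentioned ones are free. Counting distinct full assignments: branch {P=T, Q=F, R=T, S=T, T=F} (U) contributes 2 new; branch {P=F, Q=F, R=T, S=T, T=T} (U) contributes 2 new; branch {P=F, Q=F, R=T, S=T, T=F} (U) contributes 2 new. Total: 6.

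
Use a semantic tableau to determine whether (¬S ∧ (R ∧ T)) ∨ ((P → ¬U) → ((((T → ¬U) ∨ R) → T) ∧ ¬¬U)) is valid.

Not valid

Assume the negation and expand:
Initial set: {F ((¬S ∧ (R ∧ T)) ∨ ((P → ¬U) → ((((T → ¬U) ∨ R) → T) ∧ ¬¬U)))}.
F ((¬S ∧ (R ∧ T)) ∨ ((P → ¬U) → ((((T → ¬U) ∨ R) → T) ∧ ¬¬U))): α-rule — add F (¬S ∧ (R ∧ T)), F ((P → ¬U) → ((((T → ¬U) ∨ R) → T) ∧ ¬¬U)).
F ((P → ¬U) → ((((T → ¬U) ∨ R) → T) ∧ ¬¬U)): α-rule — add T (P → ¬U), F ((((T → ¬U) ∨ R) → T) ∧ ¬¬U).
F (¬S ∧ (R ∧ T)): β-rule — branch into F ¬S  //  F (R ∧ T).
  branch 1 (add F ¬S):
    T (P → ¬U): β-rule — branch into F P  //  T ¬U.
      branch 1.1 (add F P):
        F ((((T → ¬U) ∨ R) → T) ∧ ¬¬U): β-rule — branch into F (((T → ¬U) ∨ R) → T)  //  F ¬¬U.
          branch 1.1.1 (add F (((T → ¬U) ∨ R) → T)):
            F (((T → ¬U) ∨ R) → T): α-rule — add T ((T → ¬U) ∨ R), F T.
            T ((T → ¬U) ∨ R): β-rule — branch into T (T → ¬U)  //  T R.
              branch 1.1.1.1 (add T (T → ¬U)):
                T (T → ¬U): β-rule — branch into F T  //  T ¬U.
                  branch 1.1.1.1.1 (add F T):
                    ○ open, literals {P=F, S=T, T=F}.
                  branch 1.1.1.1.2 (add T ¬U):
                    ○ open, literals {P=F, S=T, T=F, U=F}.
              branch 1.1.1.2 (add T R):
                ○ open, literals {P=F, R=T, S=T, T=F}.
          branch 1.1.2 (add F ¬¬U):
            F ¬¬U: drop double negation, giving F U.
            ○ open, literals {P=F, S=T, U=F}.
      branch 1.2 (add T ¬U):
        F ((((T → ¬U) ∨ R) → T) ∧ ¬¬U): β-rule — branch into F (((T → ¬U) ∨ R) → T)  //  F ¬¬U.
          branch 1.2.1 (add F (((T → ¬U) ∨ R) → T)):
            F (((T → ¬U) ∨ R) → T): α-rule — add T ((T → ¬U) ∨ R), F T.
            T ((T → ¬U) ∨ R): β-rule — branch into T (T → ¬U)  //  T R.
              branch 1.2.1.1 (add T (T → ¬U)):
                T (T → ¬U): β-rule — branch into F T  //  T ¬U.
                  branch 1.2.1.1.1 (add F T):
                    ○ open, literals {S=T, T=F, U=F}.
                  branch 1.2.1.1.2 (add T ¬U):
                    ○ open, literals {S=T, T=F, U=F}.
              branch 1.2.1.2 (add T R):
                ○ open, literals {R=T, S=T, T=F, U=F}.
          branch 1.2.2 (add F ¬¬U):
            F ¬¬U: drop double negation, giving F U.
            ○ open, literals {S=T, U=F}.
  branch 2 (add F (R ∧ T)):
    T (P → ¬U): β-rule — branch into F P  //  T ¬U.
      branch 2.1 (add F P):
        F ((((T → ¬U) ∨ R) → T) ∧ ¬¬U): β-rule — branch into F (((T → ¬U) ∨ R) → T)  //  F ¬¬U.
          branch 2.1.1 (add F (((T → ¬U) ∨ R) → T)):
            F (((T → ¬U) ∨ R) → T): α-rule — add T ((T → ¬U) ∨ R), F T.
            F (R ∧ T): β-rule — branch into F R  //  F T.
              branch 2.1.1.1 (add F R):
                T ((T → ¬U) ∨ R): β-rule — branch into T (T → ¬U)  //  T R.
                  branch 2.1.1.1.1 (add T (T → ¬U)):
                    T (T → ¬U): β-rule — branch into F T  //  T ¬U.
                      branch 2.1.1.1.1.1 (add F T):
                        ○ open, literals {P=F, R=F, T=F}.
                      branch 2.1.1.1.1.2 (add T ¬U):
                        ○ open, literals {P=F, R=F, T=F, U=F}.
                  branch 2.1.1.1.2 (add T R):
                    × closes — contains both R and ¬R.
              branch 2.1.1.2 (add F T):
                T ((T → ¬U) ∨ R): β-rule — branch into T (T → ¬U)  //  T R.
                  branch 2.1.1.2.1 (add T (T → ¬U)):
                    T (T → ¬U): β-rule — branch into F T  //  T ¬U.
                      branch 2.1.1.2.1.1 (add F T):
                        ○ open, literals {P=F, T=F}.
                      branch 2.1.1.2.1.2 (add T ¬U):
                        ○ open, literals {P=F, T=F, U=F}.
                  branch 2.1.1.2.2 (add T R):
                    ○ open, literals {P=F, R=T, T=F}.
          branch 2.1.2 (add F ¬¬U):
            F ¬¬U: drop double negation, giving F U.
            F (R ∧ T): β-rule — branch into F R  //  F T.
              branch 2.1.2.1 (add F R):
                ○ open, literals {P=F, R=F, U=F}.
              branch 2.1.2.2 (add F T):
                ○ open, literals {P=F, T=F, U=F}.
      branch 2.2 (add T ¬U):
        F ((((T → ¬U) ∨ R) → T) ∧ ¬¬U): β-rule — branch into F (((T → ¬U) ∨ R) → T)  //  F ¬¬U.
          branch 2.2.1 (add F (((T → ¬U) ∨ R) → T)):
            F (((T → ¬U) ∨ R) → T): α-rule — add T ((T → ¬U) ∨ R), F T.
            F (R ∧ T): β-rule — branch into F R  //  F T.
              branch 2.2.1.1 (add F R):
                T ((T → ¬U) ∨ R): β-rule — branch into T (T → ¬U)  //  T R.
                  branch 2.2.1.1.1 (add T (T → ¬U)):
                    T (T → ¬U): β-rule — branch into F T  //  T ¬U.
                      branch 2.2.1.1.1.1 (add F T):
                        ○ open, literals {R=F, T=F, U=F}.
                      branch 2.2.1.1.1.2 (add T ¬U):
                        ○ open, literals {R=F, T=F, U=F}.
                  branch 2.2.1.1.2 (add T R):
                    × closes — contains both R and ¬R.
              branch 2.2.1.2 (add F T):
                T ((T → ¬U) ∨ R): β-rule — branch into T (T → ¬U)  //  T R.
                  branch 2.2.1.2.1 (add T (T → ¬U)):
                    T (T → ¬U): β-rule — branch into F T  //  T ¬U.
                      branch 2.2.1.2.1.1 (add F T):
                        ○ open, literals {T=F, U=F}.
                      branch 2.2.1.2.1.2 (add T ¬U):
                        ○ open, literals {T=F, U=F}.
                  branch 2.2.1.2.2 (add T R):
                    ○ open, literals {R=T, T=F, U=F}.
          branch 2.2.2 (add F ¬¬U):
            F ¬¬U: drop double negation, giving F U.
            F (R ∧ T): β-rule — branch into F R  //  F T.
              branch 2.2.2.1 (add F R):
                ○ open, literals {R=F, U=F}.
              branch 2.2.2.2 (add F T):
                ○ open, literals {T=F, U=F}.
2 branches closed, 22 open.
An open branch gives a countermodel: P=F, S=T, T=F (unmentioned atoms arbitrary); under it the original formula is false.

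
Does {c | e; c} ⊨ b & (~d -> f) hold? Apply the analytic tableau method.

No

Initial set: {(c | e); c; ~(b & (~d -> f))}.
(c | e): β-rule — branch into c  //  e.
  branch 1 (add c):
    ~(b & (~d -> f)): β-rule — branch into ~b  //  ~(~d -> f).
      branch 1.1 (add ~b):
        ○ open, literals {b=0, c=1}.
      branch 1.2 (add ~(~d -> f)):
        ~(~d -> f): α-rule — add ~d, ~f.
        ○ open, literals {c=1, d=0, f=0}.
  branch 2 (add e):
    ~(b & (~d -> f)): β-rule — branch into ~b  //  ~(~d -> f).
      branch 2.1 (add ~b):
        ○ open, literals {b=0, c=1, e=1}.
      branch 2.2 (add ~(~d -> f)):
        ~(~d -> f): α-rule — add ~d, ~f.
        ○ open, literals {c=1, d=0, e=1, f=0}.
0 branches closed, 4 open.
An open branch gives a countermodel: b=0, c=1 (unmentioned atoms arbitrary); the premises hold there but the conclusion fails.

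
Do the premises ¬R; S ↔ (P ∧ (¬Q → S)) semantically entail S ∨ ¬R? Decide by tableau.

Yes

Initial set: {¬R; (S ↔ (P ∧ (¬Q → S))); ¬(S ∨ ¬R)}.
¬(S ∨ ¬R): α-rule — add ¬S, ¬¬R.
× closes — contains both R and ¬R.
All 1 branch closes.
Every branch closed, so the premises entail the conclusion.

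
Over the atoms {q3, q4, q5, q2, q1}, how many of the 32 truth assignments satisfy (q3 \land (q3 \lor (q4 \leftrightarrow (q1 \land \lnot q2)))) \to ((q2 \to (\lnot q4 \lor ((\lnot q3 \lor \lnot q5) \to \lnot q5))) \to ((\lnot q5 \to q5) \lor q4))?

28

Initial set: {((q3 \land (q3 \lor (q4 \leftrightarrow (q1 \land \lnot q2)))) \to ((q2 \to (\lnot q4 \lor ((\lnot q3 \lor \lnot q5) \to \lnot q5))) \to ((\lnot q5 \to q5) \lor q4)))}.
((q3 \land (q3 \lor (q4 \leftrightarrow (q1 \land \lnot q2)))) \to ((q2 \to (\lnot q4 \lor ((\lnot q3 \lor \lnot q5) \to \lnot q5))) \to ((\lnot q5 \to q5) \lor q4))): β-rule — branch into \lnot (q3 \land (q3 \lor (q4 \leftrightarrow (q1 \land \lnot q2))))  //  ((q2 \to (\lnot q4 \lor ((\lnot q3 \lor \lnot q5) \to \lnot q5))) \to ((\lnot q5 \to q5) \lor q4)).
  branch 1 (add \lnot (q3 \land (q3 \lor (q4 \leftrightarrow (q1 \land \lnot q2))))):
    \lnot (q3 \land (q3 \lor (q4 \leftrightarrow (q1 \land \lnot q2)))): β-rule — branch into \lnot q3  //  \lnot (q3 \lor (q4 \leftrightarrow (q1 \land \lnot q2))).
      branch 1.1 (add \lnot q3):
        ○ open, literals {q3=false}.
      branch 1.2 (add \lnot (q3 \lor (q4 \leftrightarrow (q1 \land \lnot q2)))):
        \lnot (q3 \lor (q4 \leftrightarrow (q1 \land \lnot q2))): α-rule — add \lnot q3, \lnot (q4 \leftrightarrow (q1 \land \lnot q2)).
        \lnot (q4 \leftrightarrow (q1 \land \lnot q2)): β-rule — branch into q4, \lnot (q1 \land \lnot q2)  //  \lnot q4, (q1 \land \lnot q2).
          branch 1.2.1 (add q4, \lnot (q1 \land \lnot q2)):
            \lnot (q1 \land \lnot q2): β-rule — branch into \lnot q1  //  \lnot \lnot q2.
              branch 1.2.1.1 (add \lnot q1):
                ○ open, literals {q1=false, q3=false, q4=true}.
              branch 1.2.1.2 (add \lnot \lnot q2):
                ○ open, literals {q2=true, q3=false, q4=true}.
          branch 1.2.2 (add \lnot q4, (q1 \land \lnot q2)):
            (q1 \land \lnot q2): α-rule — add q1, \lnot q2.
            ○ open, literals {q1=true, q2=false, q3=false, q4=false}.
  branch 2 (add ((q2 \to (\lnot q4 \lor ((\lnot q3 \lor \lnot q5) \to \lnot q5))) \to ((\lnot q5 \to q5) \lor q4))):
    ((q2 \to (\lnot q4 \lor ((\lnot q3 \lor \lnot q5) \to \lnot q5))) \to ((\lnot q5 \to q5) \lor q4)): β-rule — branch into \lnot (q2 \to (\lnot q4 \lor ((\lnot q3 \lor \lnot q5) \to \lnot q5)))  //  ((\lnot q5 \to q5) \lor q4).
      branch 2.1 (add \lnot (q2 \to (\lnot q4 \lor ((\lnot q3 \lor \lnot q5) \to \lnot q5)))):
        \lnot (q2 \to (\lnot q4 \lor ((\lnot q3 \lor \lnot q5) \to \lnot q5))): α-rule — add q2, \lnot (\lnot q4 \lor ((\lnot q3 \lor \lnot q5) \to \lnot q5)).
        \lnot (\lnot q4 \lor ((\lnot q3 \lor \lnot q5) \to \lnot q5)): α-rule — add \lnot \lnot q4, \lnot ((\lnot q3 \lor \lnot q5) \to \lnot q5).
        \lnot ((\lnot q3 \lor \lnot q5) \to \lnot q5): α-rule — add (\lnot q3 \lor \lnot q5), \lnot \lnot q5.
        (\lnot q3 \lor \lnot q5): β-rule — branch into \lnot q3  //  \lnot q5.
          branch 2.1.1 (add \lnot q3):
            ○ open, literals {q2=true, q3=false, q4=true, q5=true}.
          branch 2.1.2 (add \lnot q5):
            × closes — contains both q5 and \lnot q5.
      branch 2.2 (add ((\lnot q5 \to q5) \lor q4)):
        ((\lnot q5 \to q5) \lor q4): β-rule — branch into (\lnot q5 \to q5)  //  q4.
          branch 2.2.1 (add (\lnot q5 \to q5)):
            (\lnot q5 \to q5): β-rule — branch into \lnot \lnot q5  //  q5.
              branch 2.2.1.1 (add \lnot \lnot q5):
                ○ open, literals {q5=true}.
              branch 2.2.1.2 (add q5):
                ○ open, literals {q5=true}.
          branch 2.2.2 (add q4):
            ○ open, literals {q4=true}.
1 branch closed, 8 open.
Each open branch fixes some atoms; the unmentioned ones are free. Counting distinct full assignments: branch {q3=false} (q4, q5, q2, q1) contributes 16 new; branch {q1=false, q3=false, q4=true} (q5, q2) contributes 0 new; branch {q2=true, q3=false, q4=true} (q5, q1) contributes 0 new; branch {q1=true, q2=false, q3=false, q4=false} (q5) contributes 0 new; branch {q2=true, q3=false, q4=true, q5=true} (q1) contributes 0 new; branch {q5=true} (q3, q4, q2, q1) contributes 8 new; branch {q5=true} (q3, q4, q2, q1) contributes 0 new; branch {q4=true} (q3, q5, q2, q1) contributes 4 new. Total: 28.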